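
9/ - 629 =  - 9/629 =- 0.01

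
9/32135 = 9/32135  =  0.00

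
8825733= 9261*953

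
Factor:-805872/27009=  - 2^4*3^(  -  1) *103^1*163^1*3001^( - 1) =-  268624/9003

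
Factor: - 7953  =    -  3^1 * 11^1*241^1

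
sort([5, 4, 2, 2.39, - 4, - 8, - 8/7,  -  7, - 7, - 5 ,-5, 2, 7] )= [  -  8, - 7, - 7,  -  5, - 5, - 4, - 8/7, 2, 2, 2.39, 4, 5,7 ]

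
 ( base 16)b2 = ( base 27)6G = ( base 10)178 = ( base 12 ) 12a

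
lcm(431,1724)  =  1724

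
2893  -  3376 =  - 483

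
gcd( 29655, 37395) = 45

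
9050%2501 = 1547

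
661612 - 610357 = 51255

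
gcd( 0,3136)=3136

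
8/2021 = 8/2021=0.00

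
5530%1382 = 2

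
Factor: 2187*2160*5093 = 2^4 * 3^10 *5^1*11^1*463^1 = 24058924560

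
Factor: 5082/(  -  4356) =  - 2^ ( - 1 )*3^( - 1)*7^1 = - 7/6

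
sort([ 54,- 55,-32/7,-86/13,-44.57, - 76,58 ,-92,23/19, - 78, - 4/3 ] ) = [ - 92, - 78, - 76, - 55, - 44.57, - 86/13, - 32/7,-4/3, 23/19,54, 58 ]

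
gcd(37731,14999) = 1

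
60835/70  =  12167/14 = 869.07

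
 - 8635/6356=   -  8635/6356 = -  1.36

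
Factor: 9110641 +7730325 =16840966=2^1*8420483^1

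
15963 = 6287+9676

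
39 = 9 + 30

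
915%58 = 45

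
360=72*5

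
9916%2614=2074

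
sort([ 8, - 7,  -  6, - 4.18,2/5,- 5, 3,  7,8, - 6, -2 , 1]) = [ - 7, - 6, - 6,  -  5, - 4.18, - 2,2/5,1,3,7,  8,  8]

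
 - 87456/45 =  - 1944 + 8/15 = - 1943.47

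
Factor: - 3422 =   -  2^1 * 29^1*59^1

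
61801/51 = 1211 + 40/51 = 1211.78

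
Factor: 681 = 3^1 * 227^1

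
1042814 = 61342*17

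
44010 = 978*45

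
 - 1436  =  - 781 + -655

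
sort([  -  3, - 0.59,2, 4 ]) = [-3,  -  0.59,  2, 4 ] 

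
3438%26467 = 3438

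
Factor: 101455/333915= 103/339  =  3^ ( - 1 )*103^1*113^( - 1 )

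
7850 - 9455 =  - 1605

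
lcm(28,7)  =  28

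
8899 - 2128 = 6771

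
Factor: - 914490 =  - 2^1 * 3^4*5^1 * 1129^1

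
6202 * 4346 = 26953892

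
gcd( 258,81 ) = 3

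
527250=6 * 87875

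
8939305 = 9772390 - 833085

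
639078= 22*29049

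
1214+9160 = 10374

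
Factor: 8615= 5^1*1723^1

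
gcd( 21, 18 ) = 3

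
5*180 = 900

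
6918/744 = 9+37/124 = 9.30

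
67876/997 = 68 + 80/997  =  68.08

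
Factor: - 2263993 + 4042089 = 2^4*19^1*5849^1 = 1778096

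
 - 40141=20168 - 60309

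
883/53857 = 883/53857 = 0.02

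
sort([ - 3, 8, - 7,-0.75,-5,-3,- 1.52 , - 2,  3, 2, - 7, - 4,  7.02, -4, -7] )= [ - 7, - 7, - 7, - 5, - 4 , - 4, - 3, - 3 , - 2, - 1.52, -0.75, 2, 3, 7.02, 8 ] 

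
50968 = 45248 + 5720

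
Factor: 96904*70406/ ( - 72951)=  - 2^4*3^( - 1 ) * 7^1*47^1*107^1*12113^1*24317^ (- 1 ) =-6822623024/72951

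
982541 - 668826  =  313715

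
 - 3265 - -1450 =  - 1815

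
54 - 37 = 17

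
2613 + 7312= 9925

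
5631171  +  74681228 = 80312399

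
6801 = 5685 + 1116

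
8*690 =5520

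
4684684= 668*7013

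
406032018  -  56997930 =349034088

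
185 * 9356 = 1730860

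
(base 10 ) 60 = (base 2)111100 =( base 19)33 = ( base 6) 140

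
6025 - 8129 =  - 2104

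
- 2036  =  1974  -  4010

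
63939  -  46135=17804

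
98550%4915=250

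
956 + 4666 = 5622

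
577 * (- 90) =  - 51930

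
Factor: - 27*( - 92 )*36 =89424=2^4*3^5*23^1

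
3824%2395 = 1429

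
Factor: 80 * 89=2^4*5^1*89^1 = 7120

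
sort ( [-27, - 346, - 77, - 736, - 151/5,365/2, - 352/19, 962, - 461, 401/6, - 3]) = [ - 736, - 461,-346, - 77, - 151/5, - 27,  -  352/19,- 3, 401/6, 365/2,  962 ]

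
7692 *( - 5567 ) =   -  42821364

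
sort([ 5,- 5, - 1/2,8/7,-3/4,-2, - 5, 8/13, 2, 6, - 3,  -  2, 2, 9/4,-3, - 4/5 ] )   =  [ - 5, - 5, - 3, - 3, - 2, - 2, - 4/5, - 3/4, - 1/2,8/13,8/7, 2,2,  9/4,5, 6] 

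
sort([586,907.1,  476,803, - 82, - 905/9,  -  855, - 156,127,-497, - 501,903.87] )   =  [ - 855,  -  501,  -  497,- 156, - 905/9,  -  82,127,476,  586,  803,903.87,  907.1 ]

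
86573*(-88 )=-7618424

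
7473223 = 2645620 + 4827603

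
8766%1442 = 114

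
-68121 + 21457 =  - 46664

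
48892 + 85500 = 134392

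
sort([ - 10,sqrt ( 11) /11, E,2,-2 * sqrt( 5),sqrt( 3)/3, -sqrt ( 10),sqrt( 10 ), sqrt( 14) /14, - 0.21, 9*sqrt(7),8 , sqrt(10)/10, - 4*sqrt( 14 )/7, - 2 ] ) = [ - 10, - 2*sqrt(5 ), - sqrt (10 ), - 4*sqrt( 14 ) /7, - 2, - 0.21, sqrt(14 ) /14,sqrt( 11)/11, sqrt( 10 )/10,sqrt (3) /3, 2,  E,sqrt( 10),8,9*sqrt( 7 )]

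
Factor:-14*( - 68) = 2^3*7^1*  17^1= 952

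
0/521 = 0 = 0.00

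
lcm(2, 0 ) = 0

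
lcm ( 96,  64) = 192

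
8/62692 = 2/15673 = 0.00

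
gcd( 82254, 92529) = 3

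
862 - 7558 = - 6696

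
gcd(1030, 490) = 10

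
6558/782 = 8 + 151/391=8.39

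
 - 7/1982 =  - 1 + 1975/1982 = - 0.00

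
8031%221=75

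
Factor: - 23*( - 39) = 3^1*13^1*23^1 = 897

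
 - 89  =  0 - 89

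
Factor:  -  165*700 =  - 115500 = - 2^2 * 3^1*5^3*7^1*11^1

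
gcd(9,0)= 9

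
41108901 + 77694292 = 118803193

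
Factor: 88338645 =3^2* 5^1*1963081^1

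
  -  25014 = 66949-91963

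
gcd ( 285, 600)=15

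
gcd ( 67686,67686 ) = 67686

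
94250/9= 94250/9  =  10472.22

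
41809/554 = 75 + 259/554 = 75.47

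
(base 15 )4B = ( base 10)71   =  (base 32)27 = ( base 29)2D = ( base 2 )1000111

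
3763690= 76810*49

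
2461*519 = 1277259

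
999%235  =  59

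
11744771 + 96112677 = 107857448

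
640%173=121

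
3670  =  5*734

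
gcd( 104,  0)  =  104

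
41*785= 32185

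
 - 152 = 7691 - 7843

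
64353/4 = 64353/4 = 16088.25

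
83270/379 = 83270/379 = 219.71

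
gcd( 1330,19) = 19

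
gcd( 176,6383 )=1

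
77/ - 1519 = -11/217 = - 0.05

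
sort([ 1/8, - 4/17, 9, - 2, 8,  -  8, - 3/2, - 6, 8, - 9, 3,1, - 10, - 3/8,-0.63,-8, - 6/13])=[ - 10, - 9, - 8, - 8, - 6 , -2, - 3/2,-0.63, - 6/13,  -  3/8, - 4/17, 1/8, 1,3,8,  8, 9] 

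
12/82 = 6/41=0.15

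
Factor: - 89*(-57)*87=441351 = 3^2*19^1*29^1 * 89^1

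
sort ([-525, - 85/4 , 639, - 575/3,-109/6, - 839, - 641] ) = [ - 839, - 641, - 525, - 575/3,-85/4, - 109/6,  639]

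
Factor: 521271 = 3^2*17^1*3407^1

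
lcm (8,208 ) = 208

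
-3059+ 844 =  - 2215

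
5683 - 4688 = 995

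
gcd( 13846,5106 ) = 46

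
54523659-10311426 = 44212233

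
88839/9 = 9871 = 9871.00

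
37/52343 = 37/52343  =  0.00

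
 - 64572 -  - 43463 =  - 21109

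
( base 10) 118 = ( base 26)4E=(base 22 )58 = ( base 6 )314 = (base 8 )166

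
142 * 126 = 17892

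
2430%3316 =2430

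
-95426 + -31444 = -126870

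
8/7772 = 2/1943= 0.00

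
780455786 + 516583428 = 1297039214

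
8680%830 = 380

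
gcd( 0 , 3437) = 3437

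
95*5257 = 499415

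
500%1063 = 500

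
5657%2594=469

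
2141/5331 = 2141/5331 = 0.40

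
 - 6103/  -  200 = 30 + 103/200 = 30.52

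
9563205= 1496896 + 8066309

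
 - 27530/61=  - 27530/61 = - 451.31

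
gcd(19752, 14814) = 4938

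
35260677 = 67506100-32245423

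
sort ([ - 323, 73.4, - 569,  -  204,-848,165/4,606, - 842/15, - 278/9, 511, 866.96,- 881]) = [ - 881, - 848, - 569, - 323, - 204,-842/15,-278/9, 165/4,73.4, 511,606, 866.96] 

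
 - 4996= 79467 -84463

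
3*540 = 1620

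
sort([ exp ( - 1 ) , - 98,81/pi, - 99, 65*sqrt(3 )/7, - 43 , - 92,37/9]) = [ - 99, - 98 , - 92, - 43,exp( - 1 ), 37/9 , 65*sqrt( 3 )/7, 81/pi]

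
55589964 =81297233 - 25707269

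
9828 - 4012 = 5816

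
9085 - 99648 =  - 90563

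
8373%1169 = 190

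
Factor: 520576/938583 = 2^7 * 3^(-2 ) * 7^2 * 83^1*104287^( - 1) 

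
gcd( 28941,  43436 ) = 1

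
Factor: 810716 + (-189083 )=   621633 =3^1*353^1 *587^1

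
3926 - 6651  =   - 2725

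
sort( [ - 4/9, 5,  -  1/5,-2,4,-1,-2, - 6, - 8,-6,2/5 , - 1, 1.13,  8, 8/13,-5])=[ - 8, - 6, - 6,-5, - 2,  -  2, - 1, - 1, - 4/9, - 1/5,  2/5,8/13,1.13,4, 5,8 ]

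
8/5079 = 8/5079 = 0.00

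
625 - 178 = 447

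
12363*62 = 766506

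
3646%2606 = 1040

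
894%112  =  110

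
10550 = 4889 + 5661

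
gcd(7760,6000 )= 80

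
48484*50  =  2424200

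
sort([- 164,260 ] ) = [ - 164, 260 ] 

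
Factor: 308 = 2^2 * 7^1*11^1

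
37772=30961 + 6811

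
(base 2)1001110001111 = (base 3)20212110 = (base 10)5007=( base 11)3842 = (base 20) ca7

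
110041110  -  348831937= -238790827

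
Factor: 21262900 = 2^2*5^2*19^3 * 31^1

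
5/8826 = 5/8826 = 0.00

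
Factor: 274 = 2^1*137^1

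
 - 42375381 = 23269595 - 65644976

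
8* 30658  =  245264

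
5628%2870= 2758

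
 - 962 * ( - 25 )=24050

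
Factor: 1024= 2^10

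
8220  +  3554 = 11774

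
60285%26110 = 8065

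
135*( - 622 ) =-83970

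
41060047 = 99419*413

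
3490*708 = 2470920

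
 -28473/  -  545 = 52 +133/545=52.24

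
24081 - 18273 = 5808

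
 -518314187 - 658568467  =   - 1176882654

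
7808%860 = 68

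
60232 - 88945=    - 28713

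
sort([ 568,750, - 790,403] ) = [- 790,  403,568 , 750]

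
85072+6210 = 91282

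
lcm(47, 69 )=3243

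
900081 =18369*49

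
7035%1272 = 675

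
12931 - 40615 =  - 27684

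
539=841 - 302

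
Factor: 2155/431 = 5^1 = 5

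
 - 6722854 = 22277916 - 29000770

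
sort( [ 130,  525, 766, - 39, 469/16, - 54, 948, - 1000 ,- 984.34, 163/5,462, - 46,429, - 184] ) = [ -1000,-984.34,-184, - 54, - 46, - 39, 469/16,163/5, 130 , 429, 462, 525, 766,948] 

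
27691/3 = 9230 + 1/3 = 9230.33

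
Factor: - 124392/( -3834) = 2^2*3^(-2 )*73^1 = 292/9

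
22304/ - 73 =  - 306+34/73 = - 305.53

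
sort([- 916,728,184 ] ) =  [ - 916 , 184,728 ]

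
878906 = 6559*134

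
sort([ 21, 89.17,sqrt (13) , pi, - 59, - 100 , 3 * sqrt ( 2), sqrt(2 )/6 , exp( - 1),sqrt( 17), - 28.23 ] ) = [- 100, - 59, - 28.23,sqrt( 2 )/6,  exp( - 1 ), pi,sqrt( 13),  sqrt( 17 ), 3*sqrt( 2),21, 89.17 ] 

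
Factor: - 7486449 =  -3^1*643^1*3881^1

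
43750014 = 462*94697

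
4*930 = 3720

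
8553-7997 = 556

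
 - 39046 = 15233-54279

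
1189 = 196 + 993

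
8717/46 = 379/2 =189.50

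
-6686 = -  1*6686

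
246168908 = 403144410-156975502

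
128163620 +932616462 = 1060780082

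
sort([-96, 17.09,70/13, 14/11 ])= [ - 96, 14/11, 70/13 , 17.09]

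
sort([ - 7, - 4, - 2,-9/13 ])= [ - 7, - 4, -2, - 9/13 ] 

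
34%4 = 2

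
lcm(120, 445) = 10680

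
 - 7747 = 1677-9424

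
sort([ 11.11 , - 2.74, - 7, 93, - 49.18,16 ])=[ - 49.18, - 7, - 2.74,11.11, 16,93 ]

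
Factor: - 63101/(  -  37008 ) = 2^ (-4 )*3^(-2)*89^1*257^(  -  1)*709^1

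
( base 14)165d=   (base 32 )3T3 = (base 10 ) 4003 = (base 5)112003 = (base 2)111110100011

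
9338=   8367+971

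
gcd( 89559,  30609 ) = 9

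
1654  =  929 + 725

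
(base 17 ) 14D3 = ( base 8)14225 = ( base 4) 1202111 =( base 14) 2417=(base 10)6293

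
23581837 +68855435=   92437272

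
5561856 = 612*9088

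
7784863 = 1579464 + 6205399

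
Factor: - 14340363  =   - 3^1*59^1*81019^1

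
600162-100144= 500018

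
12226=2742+9484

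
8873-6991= 1882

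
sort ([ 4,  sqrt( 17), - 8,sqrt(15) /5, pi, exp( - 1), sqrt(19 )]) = [ - 8, exp( - 1),sqrt (15 )/5, pi, 4, sqrt(17) , sqrt( 19)]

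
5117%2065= 987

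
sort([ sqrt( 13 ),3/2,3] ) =[ 3/2,3,sqrt( 13 )] 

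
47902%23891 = 120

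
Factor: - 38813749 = - 13^1 * 2985673^1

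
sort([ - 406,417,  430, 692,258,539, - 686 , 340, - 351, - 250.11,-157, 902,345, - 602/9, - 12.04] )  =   [ - 686, - 406, - 351, - 250.11,-157,- 602/9, - 12.04 , 258, 340 , 345, 417, 430, 539,692,902 ]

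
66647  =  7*9521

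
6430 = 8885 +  - 2455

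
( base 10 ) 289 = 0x121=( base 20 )e9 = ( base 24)C1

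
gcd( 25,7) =1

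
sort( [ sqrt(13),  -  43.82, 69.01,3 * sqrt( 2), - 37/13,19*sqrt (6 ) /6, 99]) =[ - 43.82,- 37/13, sqrt(13), 3*sqrt( 2 ),19*sqrt(6 )/6, 69.01,99 ]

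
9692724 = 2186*4434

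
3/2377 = 3/2377 = 0.00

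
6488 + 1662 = 8150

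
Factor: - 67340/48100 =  - 5^(-1)*7^1 = - 7/5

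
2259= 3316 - 1057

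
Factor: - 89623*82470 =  -7391208810 = - 2^1*3^1*5^1 * 19^1 * 53^1*89^1*2749^1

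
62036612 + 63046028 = 125082640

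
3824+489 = 4313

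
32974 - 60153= - 27179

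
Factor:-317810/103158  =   - 305/99 = - 3^( - 2) * 5^1*11^(-1)*61^1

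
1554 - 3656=-2102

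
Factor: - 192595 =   -  5^1*13^1*2963^1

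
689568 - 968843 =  - 279275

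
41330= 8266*5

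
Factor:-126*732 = - 92232 = -2^3 *3^3 * 7^1 *61^1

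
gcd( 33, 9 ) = 3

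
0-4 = - 4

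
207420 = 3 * 69140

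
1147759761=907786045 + 239973716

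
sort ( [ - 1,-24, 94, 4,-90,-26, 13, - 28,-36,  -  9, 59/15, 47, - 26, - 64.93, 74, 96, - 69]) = [  -  90, - 69,  -  64.93, - 36, - 28, - 26, - 26,- 24,  -  9 , - 1,59/15, 4, 13, 47, 74 , 94, 96 ] 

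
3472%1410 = 652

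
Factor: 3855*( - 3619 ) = - 13951245 = - 3^1*5^1*7^1*11^1*47^1*257^1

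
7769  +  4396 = 12165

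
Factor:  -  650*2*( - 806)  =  1047800 =2^3*5^2*13^2 * 31^1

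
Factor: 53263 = 7^2 * 1087^1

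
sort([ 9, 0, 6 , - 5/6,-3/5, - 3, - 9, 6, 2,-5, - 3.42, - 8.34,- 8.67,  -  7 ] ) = [-9, - 8.67 , - 8.34, - 7, - 5, - 3.42 , - 3,  -  5/6,  -  3/5 , 0, 2, 6, 6,  9] 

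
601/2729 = 601/2729 = 0.22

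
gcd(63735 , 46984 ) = 7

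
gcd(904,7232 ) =904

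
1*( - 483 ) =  - 483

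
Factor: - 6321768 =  - 2^3*3^1*29^1* 31^1*293^1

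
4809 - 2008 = 2801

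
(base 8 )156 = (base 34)38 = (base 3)11002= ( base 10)110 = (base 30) 3K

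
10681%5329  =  23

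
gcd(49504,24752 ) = 24752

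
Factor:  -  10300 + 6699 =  - 13^1 * 277^1 =-  3601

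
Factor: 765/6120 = 1/8=2^( - 3 ) 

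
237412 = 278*854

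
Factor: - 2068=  - 2^2*11^1*47^1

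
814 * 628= 511192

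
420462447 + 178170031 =598632478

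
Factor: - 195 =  - 3^1*5^1*13^1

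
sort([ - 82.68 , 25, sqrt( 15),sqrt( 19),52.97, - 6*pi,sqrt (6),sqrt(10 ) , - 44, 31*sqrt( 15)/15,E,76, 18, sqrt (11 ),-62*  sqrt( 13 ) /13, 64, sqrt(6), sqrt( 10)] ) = [ - 82.68,-44,  -  6*pi, - 62*sqrt (13 ) /13  ,  sqrt( 6),sqrt(6 ),  E,  sqrt( 10), sqrt(10), sqrt( 11), sqrt(15) , sqrt(19),31*sqrt( 15)/15,18,  25, 52.97, 64, 76]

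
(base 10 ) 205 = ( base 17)c1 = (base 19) af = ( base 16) cd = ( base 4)3031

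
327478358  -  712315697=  - 384837339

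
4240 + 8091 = 12331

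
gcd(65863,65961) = 7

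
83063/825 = 100 + 563/825 = 100.68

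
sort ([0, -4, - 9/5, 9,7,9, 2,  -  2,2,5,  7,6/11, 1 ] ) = [ - 4 , - 2, - 9/5, 0,6/11,1, 2,2,  5,7,7 , 9, 9 ] 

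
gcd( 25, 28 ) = 1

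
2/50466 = 1/25233=0.00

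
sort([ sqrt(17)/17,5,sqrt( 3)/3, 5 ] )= [sqrt(17)/17,  sqrt( 3)/3,5, 5 ] 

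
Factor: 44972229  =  3^1 * 601^1*24943^1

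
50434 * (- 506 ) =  - 25519604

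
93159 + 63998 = 157157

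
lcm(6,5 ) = 30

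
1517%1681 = 1517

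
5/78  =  5/78 = 0.06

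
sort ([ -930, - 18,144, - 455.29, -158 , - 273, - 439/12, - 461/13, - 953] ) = [ - 953, - 930, - 455.29, - 273,- 158,  -  439/12, - 461/13, -18,144 ]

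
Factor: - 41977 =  - 13^1*3229^1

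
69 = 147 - 78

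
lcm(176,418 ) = 3344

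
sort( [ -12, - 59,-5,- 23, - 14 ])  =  [-59 , - 23, - 14,-12, - 5]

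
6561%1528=449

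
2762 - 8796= - 6034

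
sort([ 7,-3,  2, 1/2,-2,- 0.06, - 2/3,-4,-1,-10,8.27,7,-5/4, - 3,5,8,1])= [ - 10,-4,-3,-3,-2,-5/4, - 1, - 2/3,- 0.06,1/2,1,2, 5,7, 7, 8,8.27 ] 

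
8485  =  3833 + 4652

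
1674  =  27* 62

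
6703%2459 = 1785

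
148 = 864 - 716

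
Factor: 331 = 331^1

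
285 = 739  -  454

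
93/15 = 6  +  1/5 = 6.20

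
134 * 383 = 51322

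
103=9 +94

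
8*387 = 3096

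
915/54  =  305/18 = 16.94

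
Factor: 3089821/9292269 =441403/1327467=3^(-1 )*441403^1*442489^( - 1)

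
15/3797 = 15/3797 = 0.00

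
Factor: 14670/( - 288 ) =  - 815/16 = - 2^( - 4)*5^1*163^1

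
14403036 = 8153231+6249805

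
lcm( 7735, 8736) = 742560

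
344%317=27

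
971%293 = 92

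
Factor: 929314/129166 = 3547/493 =17^( - 1 )*29^( - 1 )*3547^1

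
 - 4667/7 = -667 + 2/7 = - 666.71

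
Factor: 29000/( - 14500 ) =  - 2^1 = - 2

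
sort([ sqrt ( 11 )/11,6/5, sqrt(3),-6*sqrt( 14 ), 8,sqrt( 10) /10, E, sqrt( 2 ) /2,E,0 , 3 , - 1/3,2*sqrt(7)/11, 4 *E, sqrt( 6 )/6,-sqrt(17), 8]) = [-6*sqrt(14), - sqrt( 17 ),-1/3 , 0, sqrt( 11) /11, sqrt(10 )/10, sqrt(6) /6, 2*sqrt(7) /11, sqrt( 2) /2, 6/5, sqrt (3), E, E, 3, 8, 8,4*E]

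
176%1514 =176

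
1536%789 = 747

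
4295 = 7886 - 3591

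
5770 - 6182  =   - 412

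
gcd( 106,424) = 106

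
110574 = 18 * 6143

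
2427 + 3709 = 6136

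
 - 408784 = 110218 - 519002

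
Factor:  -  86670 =-2^1*3^4*5^1*107^1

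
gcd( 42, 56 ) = 14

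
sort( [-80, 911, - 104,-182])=[ - 182, - 104, -80,  911 ] 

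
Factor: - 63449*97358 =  - 6177267742 = - 2^1*67^1*947^1*48679^1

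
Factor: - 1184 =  - 2^5*37^1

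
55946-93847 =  - 37901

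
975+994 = 1969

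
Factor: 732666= 2^1*3^1*  11^1*17^1*653^1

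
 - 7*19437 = - 136059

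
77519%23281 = 7676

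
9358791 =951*9841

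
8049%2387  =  888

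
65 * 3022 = 196430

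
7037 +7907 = 14944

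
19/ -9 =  -19/9 = - 2.11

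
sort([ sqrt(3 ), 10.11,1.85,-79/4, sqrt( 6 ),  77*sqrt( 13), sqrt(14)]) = [ - 79/4, sqrt ( 3 ),1.85,sqrt(6 ), sqrt( 14 ),  10.11,77*sqrt (13) ] 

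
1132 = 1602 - 470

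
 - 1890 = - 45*42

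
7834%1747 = 846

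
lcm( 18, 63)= 126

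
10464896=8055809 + 2409087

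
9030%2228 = 118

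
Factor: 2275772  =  2^2*31^1 * 18353^1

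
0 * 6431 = 0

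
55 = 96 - 41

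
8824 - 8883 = -59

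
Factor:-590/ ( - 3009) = 10/51=2^1*3^( - 1) * 5^1*17^( - 1)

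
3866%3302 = 564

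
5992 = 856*7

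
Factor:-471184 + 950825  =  479641 = 293^1*1637^1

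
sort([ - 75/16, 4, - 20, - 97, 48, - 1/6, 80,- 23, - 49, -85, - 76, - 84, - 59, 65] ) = [ - 97,-85, - 84, - 76, - 59, -49, - 23, - 20, - 75/16, - 1/6 , 4,48 , 65,  80] 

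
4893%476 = 133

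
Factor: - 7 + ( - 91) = -98 =- 2^1*7^2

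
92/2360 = 23/590= 0.04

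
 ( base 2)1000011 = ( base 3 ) 2111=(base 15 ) 47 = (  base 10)67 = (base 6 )151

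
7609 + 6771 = 14380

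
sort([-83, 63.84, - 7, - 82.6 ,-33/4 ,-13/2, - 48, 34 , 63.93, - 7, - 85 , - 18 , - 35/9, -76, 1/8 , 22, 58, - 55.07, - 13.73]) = [ - 85 , - 83, - 82.6, - 76,  -  55.07,-48,-18 , - 13.73 , - 33/4, - 7,-7, - 13/2, - 35/9,1/8 , 22,34,58, 63.84,63.93]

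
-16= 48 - 64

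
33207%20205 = 13002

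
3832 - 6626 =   -  2794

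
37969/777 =48 + 673/777 = 48.87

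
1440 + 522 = 1962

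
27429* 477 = 13083633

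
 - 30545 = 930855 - 961400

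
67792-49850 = 17942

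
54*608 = 32832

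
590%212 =166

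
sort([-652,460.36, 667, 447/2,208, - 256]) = [  -  652 , - 256,208 , 447/2,  460.36,667]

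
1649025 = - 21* (-78525 ) 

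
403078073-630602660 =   -  227524587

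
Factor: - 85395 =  - 3^1*5^1*5693^1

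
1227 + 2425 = 3652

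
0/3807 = 0=0.00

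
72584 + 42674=115258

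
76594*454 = 34773676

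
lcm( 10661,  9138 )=63966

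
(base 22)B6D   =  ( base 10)5469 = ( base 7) 21642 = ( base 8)12535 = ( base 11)4122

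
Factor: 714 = 2^1 * 3^1*7^1 * 17^1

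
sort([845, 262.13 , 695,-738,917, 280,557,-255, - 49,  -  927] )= [-927, - 738, - 255, - 49,262.13, 280,557,695,845,917]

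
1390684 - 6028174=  - 4637490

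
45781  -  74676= -28895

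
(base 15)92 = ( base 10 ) 137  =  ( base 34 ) 41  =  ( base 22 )65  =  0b10001001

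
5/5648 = 5/5648 = 0.00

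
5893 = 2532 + 3361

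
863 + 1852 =2715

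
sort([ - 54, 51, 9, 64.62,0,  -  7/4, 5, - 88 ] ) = [ - 88, - 54, - 7/4, 0, 5, 9, 51 , 64.62 ]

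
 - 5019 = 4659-9678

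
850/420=2 + 1/42  =  2.02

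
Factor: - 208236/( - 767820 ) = 259/955 = 5^( - 1) * 7^1 * 37^1 * 191^( - 1 )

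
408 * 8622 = 3517776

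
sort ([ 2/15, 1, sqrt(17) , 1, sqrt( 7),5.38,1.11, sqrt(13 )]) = [2/15,1  ,  1,  1.11, sqrt( 7),sqrt( 13 ), sqrt(17 ), 5.38]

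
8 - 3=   5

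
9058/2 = 4529 = 4529.00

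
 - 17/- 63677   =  17/63677 = 0.00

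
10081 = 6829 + 3252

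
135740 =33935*4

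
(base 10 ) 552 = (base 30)IC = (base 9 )673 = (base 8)1050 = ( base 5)4202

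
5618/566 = 2809/283=9.93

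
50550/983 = 50550/983 = 51.42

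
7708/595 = 12 + 568/595 = 12.95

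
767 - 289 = 478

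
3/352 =3/352 = 0.01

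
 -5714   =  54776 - 60490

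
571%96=91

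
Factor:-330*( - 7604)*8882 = 2^4*3^1*5^1*11^1*1901^1*4441^1 = 22287780240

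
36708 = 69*532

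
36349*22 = 799678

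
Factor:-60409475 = -5^2*7^1*83^1*4159^1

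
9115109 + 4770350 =13885459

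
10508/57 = 10508/57 = 184.35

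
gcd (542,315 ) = 1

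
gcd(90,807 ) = 3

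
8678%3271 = 2136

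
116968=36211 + 80757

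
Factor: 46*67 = 3082 = 2^1*23^1*67^1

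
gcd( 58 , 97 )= 1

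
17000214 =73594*231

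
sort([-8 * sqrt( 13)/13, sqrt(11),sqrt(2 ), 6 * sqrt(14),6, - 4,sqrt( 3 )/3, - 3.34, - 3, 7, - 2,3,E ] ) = [ - 4, - 3.34, - 3, - 8 * sqrt(13 ) /13, - 2 , sqrt( 3) /3,sqrt ( 2),  E, 3,  sqrt( 11),6, 7,6*sqrt ( 14 ) ] 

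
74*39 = 2886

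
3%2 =1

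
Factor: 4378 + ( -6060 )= -2^1 * 29^2 = - 1682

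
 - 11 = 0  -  11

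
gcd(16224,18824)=104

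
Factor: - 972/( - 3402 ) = 2/7 =2^1*7^( - 1)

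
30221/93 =324 + 89/93 = 324.96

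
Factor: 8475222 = 2^1*3^1*7^1*201791^1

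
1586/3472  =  793/1736 = 0.46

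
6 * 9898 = 59388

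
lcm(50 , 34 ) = 850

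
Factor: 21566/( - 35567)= - 2^1*7^(-1) * 41^1*263^1*5081^(  -  1) 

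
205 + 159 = 364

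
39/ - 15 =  - 13/5 = - 2.60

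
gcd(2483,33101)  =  1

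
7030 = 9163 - 2133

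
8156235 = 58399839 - 50243604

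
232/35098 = 116/17549 = 0.01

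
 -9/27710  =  -9/27710  =  - 0.00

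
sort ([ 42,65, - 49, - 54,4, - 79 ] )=[-79, - 54, - 49, 4,42, 65]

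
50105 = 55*911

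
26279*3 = 78837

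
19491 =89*219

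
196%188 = 8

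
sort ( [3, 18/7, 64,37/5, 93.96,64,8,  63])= [18/7,3,37/5,8, 63,64, 64,93.96]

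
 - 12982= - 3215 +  - 9767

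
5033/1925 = 719/275 = 2.61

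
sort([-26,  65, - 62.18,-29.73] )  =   [-62.18,-29.73, - 26, 65 ]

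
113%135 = 113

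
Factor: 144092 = 2^2 * 13^1*17^1 * 163^1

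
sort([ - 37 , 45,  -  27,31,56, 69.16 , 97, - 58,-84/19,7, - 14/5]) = [ - 58, - 37, - 27, - 84/19, - 14/5,7,31,45, 56, 69.16,97 ] 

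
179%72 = 35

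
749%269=211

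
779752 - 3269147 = -2489395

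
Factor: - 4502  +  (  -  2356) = - 6858 = - 2^1*3^3 * 127^1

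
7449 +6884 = 14333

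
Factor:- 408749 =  - 11^1 * 37159^1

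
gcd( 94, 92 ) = 2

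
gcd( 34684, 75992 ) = 92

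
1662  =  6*277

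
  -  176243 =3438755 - 3614998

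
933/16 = 933/16  =  58.31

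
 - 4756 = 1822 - 6578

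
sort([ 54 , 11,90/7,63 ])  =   [11, 90/7, 54, 63] 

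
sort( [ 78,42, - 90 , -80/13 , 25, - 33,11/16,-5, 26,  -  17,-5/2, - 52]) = [  -  90, - 52, - 33, - 17 , - 80/13,  -  5,-5/2,  11/16, 25,26, 42,78]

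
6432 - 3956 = 2476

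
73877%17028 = 5765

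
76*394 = 29944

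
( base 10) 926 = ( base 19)2ae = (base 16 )39E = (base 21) 222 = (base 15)41B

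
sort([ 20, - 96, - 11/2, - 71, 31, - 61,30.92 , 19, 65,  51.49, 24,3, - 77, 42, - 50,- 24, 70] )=[ - 96, - 77, - 71,-61,  -  50, - 24 , - 11/2,3, 19, 20, 24,  30.92, 31, 42, 51.49, 65,70]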